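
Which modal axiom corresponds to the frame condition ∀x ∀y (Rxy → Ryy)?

A defining formula is □(□r → r) (the T□ axiom).
Suppose □(□r→r) is valid. Take Rxy and set V(r)={w : Ryw}. Then at y, □r holds; since □(□r→r) at x, □r→r at y, so r at y, i.e. Ryy.

□(□r → r)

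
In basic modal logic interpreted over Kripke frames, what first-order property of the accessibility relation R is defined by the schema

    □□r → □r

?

Suppose □□r→□r is valid. Take Rxy and set V(r)={w : xR²w}. Then □□r at x, so □r at x, so r at y, i.e. ∃z(Rxz∧Rzy).

Density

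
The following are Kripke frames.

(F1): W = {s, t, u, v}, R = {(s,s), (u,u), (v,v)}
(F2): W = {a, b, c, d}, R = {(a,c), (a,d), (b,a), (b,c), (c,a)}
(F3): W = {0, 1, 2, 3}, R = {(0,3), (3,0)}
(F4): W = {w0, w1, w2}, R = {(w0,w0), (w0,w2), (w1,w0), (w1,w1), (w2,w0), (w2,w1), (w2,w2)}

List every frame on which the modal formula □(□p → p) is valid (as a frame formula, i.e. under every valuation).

(F1), (F4)

This is the axiom for shift-reflexivity; its first-order frame correspondent is ∀x ∀y (Rxy → Ryy).
(F1): ✓.
(F2): fails — Rbc but not Rcc.
(F3): fails — R30 but not R00.
(F4): ✓.
Valid on: (F1), (F4).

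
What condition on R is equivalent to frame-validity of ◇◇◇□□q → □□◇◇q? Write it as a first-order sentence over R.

∀x ∀y ∀z ((xR³y ∧ xR²z) → ∃w (yR²w ∧ zR²w))

This is a Sahlqvist (Geach-type) schema ◇^3□^2q → □^2◇^2q.
Minimal-valuation argument: fix x; take any y with xR^3y and any z with xR^2z. Set V(q) to the set of worlds R-reachable from y in exactly 2 steps. Then □^2q holds at y, so the antecedent holds at x; validity forces ◇^2q at z, giving a w with zR^2w and yR^2w.
First-order correspondent: ∀x ∀y ∀z ((xR³y ∧ xR²z) → ∃w (yR²w ∧ zR²w)).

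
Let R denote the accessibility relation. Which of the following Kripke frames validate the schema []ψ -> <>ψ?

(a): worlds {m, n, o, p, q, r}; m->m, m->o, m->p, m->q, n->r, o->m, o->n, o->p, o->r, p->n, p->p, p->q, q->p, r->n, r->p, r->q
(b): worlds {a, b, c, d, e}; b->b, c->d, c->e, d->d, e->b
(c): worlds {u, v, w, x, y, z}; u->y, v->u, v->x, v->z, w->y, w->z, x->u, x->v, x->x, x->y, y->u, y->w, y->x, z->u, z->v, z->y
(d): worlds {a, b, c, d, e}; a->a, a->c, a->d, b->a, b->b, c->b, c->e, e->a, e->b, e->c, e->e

(a), (c)

The schema corresponds to seriality: forall x exists y Rxy.
(a): holds.
(b): fails — world a has no successor.
(c): holds.
(d): fails — world d has no successor.
Valid on: (a), (c).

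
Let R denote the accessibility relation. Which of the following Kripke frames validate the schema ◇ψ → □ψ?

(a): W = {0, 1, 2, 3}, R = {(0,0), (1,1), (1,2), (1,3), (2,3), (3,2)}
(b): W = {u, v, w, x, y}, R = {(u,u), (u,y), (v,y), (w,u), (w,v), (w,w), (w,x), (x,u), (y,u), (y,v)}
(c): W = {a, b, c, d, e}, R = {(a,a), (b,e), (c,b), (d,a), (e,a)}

(c)

This is the axiom for partial functionality; its first-order frame correspondent is ∀x ∀y ∀z (Rxy ∧ Rxz → y = z).
(a): fails — 1 sees both 1 and 2.
(b): fails — u sees both u and y.
(c): condition met.
Valid on: (c).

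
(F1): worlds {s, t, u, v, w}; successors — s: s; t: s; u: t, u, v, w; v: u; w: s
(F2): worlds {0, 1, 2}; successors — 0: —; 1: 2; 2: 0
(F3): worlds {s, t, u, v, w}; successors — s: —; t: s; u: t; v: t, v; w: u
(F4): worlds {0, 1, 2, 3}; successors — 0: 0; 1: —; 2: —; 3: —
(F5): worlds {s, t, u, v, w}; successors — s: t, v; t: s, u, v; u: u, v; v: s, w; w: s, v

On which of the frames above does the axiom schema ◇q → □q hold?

(F2), (F4)

Frame correspondent (Sahlqvist): ∀x ∀y ∀z (Rxy ∧ Rxz → y = z) — i.e. partial functionality.
(F1): fails — u sees both t and u.
(F2): ✓.
(F3): fails — v sees both t and v.
(F4): ✓.
(F5): fails — s sees both t and v.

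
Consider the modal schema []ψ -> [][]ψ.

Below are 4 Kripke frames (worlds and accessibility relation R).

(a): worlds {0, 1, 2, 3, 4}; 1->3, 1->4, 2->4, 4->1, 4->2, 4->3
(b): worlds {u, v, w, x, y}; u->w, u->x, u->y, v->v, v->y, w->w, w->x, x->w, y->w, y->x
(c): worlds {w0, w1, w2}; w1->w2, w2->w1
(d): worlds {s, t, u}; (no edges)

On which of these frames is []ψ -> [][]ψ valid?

This is the axiom for transitivity; its first-order frame correspondent is forall x forall y forall z (Rxy & Ryz -> Rxz).
(a): fails — R14 and R42 but not R12.
(b): fails — Rxw and Rwx but not Rxx.
(c): fails — Rw1w2 and Rw2w1 but not Rw1w1.
(d): ✓.

(d)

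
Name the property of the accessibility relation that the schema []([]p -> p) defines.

shift-reflexivity

Suppose □(□p→p) is valid. Take Rxy and set V(p)={w : Ryw}. Then at y, □p holds; since □(□p→p) at x, □p→p at y, so p at y, i.e. Ryy.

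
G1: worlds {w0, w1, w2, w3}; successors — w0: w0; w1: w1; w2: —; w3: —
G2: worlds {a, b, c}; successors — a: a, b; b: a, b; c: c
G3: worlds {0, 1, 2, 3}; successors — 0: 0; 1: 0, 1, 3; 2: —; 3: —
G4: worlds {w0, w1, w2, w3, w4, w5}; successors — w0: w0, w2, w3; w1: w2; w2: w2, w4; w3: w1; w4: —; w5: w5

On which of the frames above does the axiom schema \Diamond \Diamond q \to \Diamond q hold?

G1, G2, G3

Frame correspondent (Sahlqvist): \forall x \forall y \forall z (Rxy \wedge Ryz \to Rxz) — i.e. transitivity.
G1: ✓.
G2: ✓.
G3: ✓.
G4: fails — Rw1w2 and Rw2w4 but not Rw1w4.
Valid on: G1, G2, G3.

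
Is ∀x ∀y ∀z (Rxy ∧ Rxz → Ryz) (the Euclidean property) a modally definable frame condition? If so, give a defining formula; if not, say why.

Yes, by ◇p → □◇p

Yes: it is the Euclidean property, defined by the 5 schema ◇p → □◇p.
Suppose ◇p→□◇p is valid. Take Rxy, Rxz and set V(p)={y}. Then ◇p at x, so □◇p at x, so ◇p at z, so some w with Rzw has p; w=y, i.e. Rzy. By symmetry of the argument, Ryz.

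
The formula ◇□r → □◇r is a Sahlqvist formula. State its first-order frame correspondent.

Suppose ◇□r→□◇r is valid. Take Rxy, Rxz and set V(r)={w : Ryw}. Then □r at y so ◇□r at x, so □◇r at x, so ◇r at z, giving w with Rzw and Ryw.

Convergence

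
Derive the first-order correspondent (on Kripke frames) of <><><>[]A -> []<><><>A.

forall x forall y forall z ((x R^3 y & xRz) -> exists w (yRw & z R^3 w))

This is a Sahlqvist (Geach-type) schema ◇^3□^1A → □^1◇^3A.
Minimal-valuation argument: fix x; take any y with xR^3y and any z with xR^1z. Set V(A) to the set of worlds R-reachable from y in exactly 1 step. Then □^1A holds at y, so the antecedent holds at x; validity forces ◇^3A at z, giving a w with zR^3w and yR^1w.
First-order correspondent: forall x forall y forall z ((x R^3 y & xRz) -> exists w (yRw & z R^3 w)).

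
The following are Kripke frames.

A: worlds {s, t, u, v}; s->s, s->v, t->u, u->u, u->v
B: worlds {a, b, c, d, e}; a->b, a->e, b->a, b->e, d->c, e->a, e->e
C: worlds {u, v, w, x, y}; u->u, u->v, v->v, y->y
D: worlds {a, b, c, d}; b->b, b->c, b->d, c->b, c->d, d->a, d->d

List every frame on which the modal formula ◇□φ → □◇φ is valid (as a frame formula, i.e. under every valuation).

C

The schema corresponds to convergence: ∀x ∀y ∀z (Rxy ∧ Rxz → ∃w (Ryw ∧ Rzw)).
A: fails — Rsv and Rsv but v and v have no common successor.
B: fails — Rdc and Rdc but c and c have no common successor.
C: condition met.
D: fails — Rdd and Rda but d and a have no common successor.
Valid on: C.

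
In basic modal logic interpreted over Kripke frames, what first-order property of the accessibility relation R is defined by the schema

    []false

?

Emptiness of R

□⊥ is valid iff no world has any successor (otherwise □⊥ fails at any world with one).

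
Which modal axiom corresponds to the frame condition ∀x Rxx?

The condition is reflexivity. The T schema □r → r defines it.

□r → r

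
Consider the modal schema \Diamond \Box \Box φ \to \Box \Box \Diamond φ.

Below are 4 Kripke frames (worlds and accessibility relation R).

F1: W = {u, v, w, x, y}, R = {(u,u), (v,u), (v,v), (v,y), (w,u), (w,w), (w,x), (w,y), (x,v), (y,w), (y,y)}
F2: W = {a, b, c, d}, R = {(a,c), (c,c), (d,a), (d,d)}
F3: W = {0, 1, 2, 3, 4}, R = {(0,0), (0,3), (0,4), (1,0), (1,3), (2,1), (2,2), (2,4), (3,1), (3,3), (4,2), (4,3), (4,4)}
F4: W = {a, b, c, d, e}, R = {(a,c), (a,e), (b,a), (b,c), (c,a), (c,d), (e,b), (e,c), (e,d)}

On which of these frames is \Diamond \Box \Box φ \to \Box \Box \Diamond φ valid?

F3

The schema corresponds to a generalized confluence (Geach) condition: \forall x \forall y \forall z ((xRy \wedge x R^2 z) \to \exists w (y R^2 w \wedge zRw)).
F1: fails — vRu, vR²y but no t with uR²t and yRt.
F2: fails — dRa, dR²d but no w with aR²w and dRw.
F3: condition met.
F4: fails — aRc, aR²c but no w with cR²w and cRw.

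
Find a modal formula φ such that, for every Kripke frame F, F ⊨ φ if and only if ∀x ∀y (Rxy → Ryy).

□(□q → q)

A defining formula is □(□q → q) (the T□ axiom).
Suppose □(□q→q) is valid. Take Rxy and set V(q)={w : Ryw}. Then at y, □q holds; since □(□q→q) at x, □q→q at y, so q at y, i.e. Ryy.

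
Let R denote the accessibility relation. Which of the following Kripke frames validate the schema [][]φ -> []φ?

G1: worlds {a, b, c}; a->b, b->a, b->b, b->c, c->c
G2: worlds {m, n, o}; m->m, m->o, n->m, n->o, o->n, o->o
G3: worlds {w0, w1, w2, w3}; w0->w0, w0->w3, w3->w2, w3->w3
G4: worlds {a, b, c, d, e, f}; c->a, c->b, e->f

This is the axiom for density; its first-order frame correspondent is forall x forall y (Rxy -> exists z (Rxz & Rzy)).
G1: condition met.
G2: condition met.
G3: condition met.
G4: fails — Rca but no z with Rcz and Rza.

G1, G2, G3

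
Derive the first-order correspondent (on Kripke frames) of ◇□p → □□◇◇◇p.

∀x ∀y ∀z ((xRy ∧ xR²z) → ∃w (yRw ∧ zR³w))

This is a Sahlqvist (Geach-type) schema ◇^1□^1p → □^2◇^3p.
Minimal-valuation argument: fix x; take any y with xR^1y and any z with xR^2z. Set V(p) to the set of worlds R-reachable from y in exactly 1 step. Then □^1p holds at y, so the antecedent holds at x; validity forces ◇^3p at z, giving a w with zR^3w and yR^1w.
First-order correspondent: ∀x ∀y ∀z ((xRy ∧ xR²z) → ∃w (yRw ∧ zR³w)).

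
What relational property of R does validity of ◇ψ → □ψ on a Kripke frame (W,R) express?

Partial functionality

Suppose ◇ψ→□ψ is valid. Take Rxy, Rxz and set V(ψ)={y}. Then ◇ψ at x, so □ψ at x, so ψ at z, i.e. z=y.
The converse is a direct semantic check.
So the correspondent is partial functionality.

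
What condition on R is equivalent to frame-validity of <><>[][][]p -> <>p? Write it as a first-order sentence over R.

This is a Sahlqvist (Geach-type) schema ◇^2□^3p → □^0◇^1p.
Minimal-valuation argument: fix x; take any y with xR^2y and any z with xR^0z. Set V(p) to the set of worlds R-reachable from y in exactly 3 steps. Then □^3p holds at y, so the antecedent holds at x; validity forces ◇^1p at z, giving a w with zR^1w and yR^3w.
First-order correspondent: forall x forall y (x R^2 y -> exists w (y R^3 w & xRw)).

forall x forall y (x R^2 y -> exists w (y R^3 w & xRw))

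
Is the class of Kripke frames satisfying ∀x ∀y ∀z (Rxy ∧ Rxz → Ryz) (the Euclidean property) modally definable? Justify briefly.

This is a Sahlqvist condition; the 5 axiom ◇p → □◇p defines it.
Suppose ◇p→□◇p is valid. Take Rxy, Rxz and set V(p)={y}. Then ◇p at x, so □◇p at x, so ◇p at z, so some w with Rzw has p; w=y, i.e. Rzy. By symmetry of the argument, Ryz.

Yes — defined by ◇p → □◇p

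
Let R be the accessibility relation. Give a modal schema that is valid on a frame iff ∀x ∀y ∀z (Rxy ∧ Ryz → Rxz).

The condition is transitivity. The 4 schema □ψ → □□ψ defines it.

□ψ → □□ψ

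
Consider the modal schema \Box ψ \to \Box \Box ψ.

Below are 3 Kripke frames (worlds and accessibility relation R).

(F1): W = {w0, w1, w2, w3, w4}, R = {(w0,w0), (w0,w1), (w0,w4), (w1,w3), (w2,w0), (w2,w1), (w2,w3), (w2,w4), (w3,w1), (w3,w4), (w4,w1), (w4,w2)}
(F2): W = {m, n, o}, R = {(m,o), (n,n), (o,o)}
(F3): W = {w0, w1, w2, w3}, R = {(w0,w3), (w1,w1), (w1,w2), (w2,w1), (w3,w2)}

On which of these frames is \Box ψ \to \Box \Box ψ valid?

(F2)

The schema corresponds to transitivity: \forall x \forall y \forall z (Rxy \wedge Ryz \to Rxz).
(F1): fails — Rw0w4 and Rw4w2 but not Rw0w2.
(F2): ✓.
(F3): fails — Rw3w2 and Rw2w1 but not Rw3w1.
Valid on: (F2).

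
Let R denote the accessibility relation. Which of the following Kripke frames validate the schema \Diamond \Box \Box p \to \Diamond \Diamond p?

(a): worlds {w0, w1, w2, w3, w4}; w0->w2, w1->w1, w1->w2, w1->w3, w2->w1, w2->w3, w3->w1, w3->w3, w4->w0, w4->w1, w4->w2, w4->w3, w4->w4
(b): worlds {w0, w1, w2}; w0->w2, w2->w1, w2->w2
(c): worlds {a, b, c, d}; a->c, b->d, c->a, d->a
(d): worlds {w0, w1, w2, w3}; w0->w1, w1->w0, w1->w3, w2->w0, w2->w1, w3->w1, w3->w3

(a), (d)

This is the axiom for a generalized confluence (Geach) condition; its first-order frame correspondent is \forall x \forall y (xRy \to \exists w (y R^2 w \wedge x R^2 w)).
(a): ✓.
(b): fails — w2Rw1 but no w with w1R²w and w2R²w.
(c): fails — aRc but no w with cR²w and aR²w.
(d): ✓.
Valid on: (a), (d).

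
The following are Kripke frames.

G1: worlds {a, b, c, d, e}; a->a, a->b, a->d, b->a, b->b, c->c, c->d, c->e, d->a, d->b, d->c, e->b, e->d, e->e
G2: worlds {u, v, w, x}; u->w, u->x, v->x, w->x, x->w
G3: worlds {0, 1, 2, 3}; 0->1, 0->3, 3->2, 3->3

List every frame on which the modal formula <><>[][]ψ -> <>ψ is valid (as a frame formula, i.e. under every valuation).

Frame correspondent (Sahlqvist): forall x forall y (x R^2 y -> exists w (y R^2 w & xRw)) — i.e. a generalized confluence (Geach) condition.
G1: satisfies the condition.
G2: fails — vR²w but no t with wR²t and vRt.
G3: fails — 0R²2 but no w with 2R²w and 0Rw.

G1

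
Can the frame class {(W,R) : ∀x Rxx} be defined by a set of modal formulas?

Definable; □r → r defines it

Yes: it is reflexivity, defined by the T schema □r → r.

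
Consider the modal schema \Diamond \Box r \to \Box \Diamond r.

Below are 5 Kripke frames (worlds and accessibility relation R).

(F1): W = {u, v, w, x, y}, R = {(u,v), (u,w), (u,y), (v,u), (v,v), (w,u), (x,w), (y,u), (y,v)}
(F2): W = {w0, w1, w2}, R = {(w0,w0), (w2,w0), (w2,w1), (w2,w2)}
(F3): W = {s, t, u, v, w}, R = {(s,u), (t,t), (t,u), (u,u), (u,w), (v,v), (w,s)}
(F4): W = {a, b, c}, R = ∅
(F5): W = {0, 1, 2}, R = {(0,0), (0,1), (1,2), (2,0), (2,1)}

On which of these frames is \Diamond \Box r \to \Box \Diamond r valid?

This is the axiom for convergence; its first-order frame correspondent is \forall x \forall y \forall z (Rxy \wedge Rxz \to \exists w (Ryw \wedge Rzw)).
(F1): holds.
(F2): fails — Rw2w2 and Rw2w1 but w2 and w1 have no common successor.
(F3): fails — Ruw and Ruu but w and u have no common successor.
(F4): holds.
(F5): fails — R00 and R01 but 0 and 1 have no common successor.
Valid on: (F1), (F4).

(F1), (F4)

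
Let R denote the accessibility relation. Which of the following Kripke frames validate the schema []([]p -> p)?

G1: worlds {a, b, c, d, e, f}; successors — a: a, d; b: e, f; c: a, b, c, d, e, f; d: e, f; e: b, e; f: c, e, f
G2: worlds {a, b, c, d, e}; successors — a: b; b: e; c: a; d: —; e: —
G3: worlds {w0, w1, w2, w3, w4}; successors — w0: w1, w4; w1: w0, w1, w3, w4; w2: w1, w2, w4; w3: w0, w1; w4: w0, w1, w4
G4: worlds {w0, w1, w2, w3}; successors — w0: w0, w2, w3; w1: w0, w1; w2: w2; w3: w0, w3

G4

Frame correspondent (Sahlqvist): forall x forall y (Rxy -> Ryy) — i.e. shift-reflexivity.
G1: fails — Reb but not Rbb.
G2: fails — Rca but not Raa.
G3: fails — Rw1w0 but not Rw0w0.
G4: satisfies the condition.
Valid on: G4.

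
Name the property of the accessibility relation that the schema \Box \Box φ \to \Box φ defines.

density

Suppose □□φ→□φ is valid. Take Rxy and set V(φ)={w : xR²w}. Then □□φ at x, so □φ at x, so φ at y, i.e. ∃z(Rxz∧Rzy).
Conversely, on a frame with density the schema holds at every world under every valuation.
Frame condition: \forall x \forall y (Rxy \to \exists z (Rxz \wedge Rzy)).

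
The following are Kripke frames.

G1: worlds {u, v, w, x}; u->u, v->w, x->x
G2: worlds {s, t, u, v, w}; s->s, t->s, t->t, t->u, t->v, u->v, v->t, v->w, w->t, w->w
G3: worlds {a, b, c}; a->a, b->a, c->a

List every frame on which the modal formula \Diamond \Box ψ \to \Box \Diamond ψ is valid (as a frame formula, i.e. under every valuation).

G3

This is the axiom for convergence; its first-order frame correspondent is \forall x \forall y \forall z (Rxy \wedge Rxz \to \exists w (Ryw \wedge Rzw)).
G1: fails — Rvw and Rvw but w and w have no common successor.
G2: fails — Rtv and Rts but v and s have no common successor.
G3: satisfies the condition.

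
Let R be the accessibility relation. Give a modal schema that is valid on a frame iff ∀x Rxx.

□q → q

A defining formula is □q → q (the T axiom).
Suppose □q→q is valid. At any x set V(q)={w : Rxw}. Then □q holds at x, so q holds at x, i.e. Rxx.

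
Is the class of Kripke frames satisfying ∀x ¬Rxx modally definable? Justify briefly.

Any modally definable frame class is closed under surjective bounded morphisms.
The 3-cycle (worlds a,b,c with a→b→c→a) is irreflexive, and the map sending every world to a single reflexive point • is a surjective bounded morphism (forth: every edge maps to (•,•); back: every world has a successor). So any modal formula valid on the 3-cycle is also valid on the reflexive point, which is not irreflexive.
So no modal formula (or set of formulas) defines exactly the irreflexive frames.

Not modally definable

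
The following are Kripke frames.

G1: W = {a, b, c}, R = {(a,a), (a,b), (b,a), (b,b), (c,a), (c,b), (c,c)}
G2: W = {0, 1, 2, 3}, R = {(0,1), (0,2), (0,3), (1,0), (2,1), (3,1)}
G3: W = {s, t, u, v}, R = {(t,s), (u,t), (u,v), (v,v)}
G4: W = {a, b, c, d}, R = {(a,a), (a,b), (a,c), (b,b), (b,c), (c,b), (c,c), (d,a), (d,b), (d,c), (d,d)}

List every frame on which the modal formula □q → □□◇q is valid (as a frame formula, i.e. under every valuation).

This is the axiom for a generalized confluence (Geach) condition; its first-order frame correspondent is ∀x ∀z (xR²z → ∃w (xRw ∧ zRw)).
G1: condition met.
G2: fails — 0R²1 but no w with 0Rw and 1Rw.
G3: fails — uR²s but no w with uRw and sRw.
G4: condition met.
Valid on: G1, G4.

G1, G4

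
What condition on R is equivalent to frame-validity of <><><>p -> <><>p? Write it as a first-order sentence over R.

forall x forall y (x R^3 y -> exists w (y = w & x R^2 w))

This is a Sahlqvist (Geach-type) schema ◇^3□^0p → □^0◇^2p.
Minimal-valuation argument: fix x; take any y with xR^3y and any z with xR^0z. Set V(p) to the set of worlds R-reachable from y in exactly 0 steps. Then □^0p holds at y, so the antecedent holds at x; validity forces ◇^2p at z, giving a w with zR^2w and yR^0w.
First-order correspondent: forall x forall y (x R^3 y -> exists w (y = w & x R^2 w)).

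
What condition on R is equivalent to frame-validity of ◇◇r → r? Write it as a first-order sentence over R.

This is a Sahlqvist (Geach-type) schema ◇^2□^0r → □^0◇^0r.
First-order correspondent: ∀x ∀y (xR²y → ∃w (y = w ∧ x = w)).

∀x ∀y (xR²y → ∃w (y = w ∧ x = w))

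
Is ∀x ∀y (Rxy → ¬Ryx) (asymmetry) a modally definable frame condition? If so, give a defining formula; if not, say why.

Not definable by any modal formula

Any modally definable frame class is closed under surjective bounded morphisms.
The 5-cycle (worlds w0,w1,w2,w3,w4 with w0→w1→w2→w3→w4→w0) is asymmetric. Mapping every world to a single reflexive point • is a surjective bounded morphism, and the reflexive point is not asymmetric (R•• but asymmetry requires ¬R••).
So no modal formula (or set of formulas) defines exactly the asymmetric frames.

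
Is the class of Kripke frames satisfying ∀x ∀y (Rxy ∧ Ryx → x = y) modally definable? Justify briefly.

No — not modally definable

Modal frame validity is preserved under surjective bounded morphisms.
The 6-cycle (worlds 0,1,2,3,4,5 with 0→1→2→3→4→5→0) is antisymmetric. Sending even-indexed worlds to • and odd-indexed worlds to ∘ is a surjective bounded morphism onto the two-world frame with •↔∘, which is not antisymmetric.
So no modal formula (or set of formulas) defines exactly the antisymmetric frames.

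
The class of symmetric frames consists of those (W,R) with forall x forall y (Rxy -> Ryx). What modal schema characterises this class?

ψ → □◇ψ

This is symmetry; the standard corresponding axiom is B: ψ → □◇ψ.
Suppose ψ→□◇ψ is valid. Take Rxy and set V(ψ)={x}. Then ψ at x, so □◇ψ at x, so ◇ψ at y, so some z with Ryz has ψ; z=x, i.e. Ryx.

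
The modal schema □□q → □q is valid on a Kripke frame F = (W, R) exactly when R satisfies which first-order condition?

density

Suppose □□q→□q is valid. Take Rxy and set V(q)={w : xR²w}. Then □□q at x, so □q at x, so q at y, i.e. ∃z(Rxz∧Rzy).
Conversely, on a frame with density the schema holds at every world under every valuation.
Frame condition: ∀x ∀y (Rxy → ∃z (Rxz ∧ Rzy)).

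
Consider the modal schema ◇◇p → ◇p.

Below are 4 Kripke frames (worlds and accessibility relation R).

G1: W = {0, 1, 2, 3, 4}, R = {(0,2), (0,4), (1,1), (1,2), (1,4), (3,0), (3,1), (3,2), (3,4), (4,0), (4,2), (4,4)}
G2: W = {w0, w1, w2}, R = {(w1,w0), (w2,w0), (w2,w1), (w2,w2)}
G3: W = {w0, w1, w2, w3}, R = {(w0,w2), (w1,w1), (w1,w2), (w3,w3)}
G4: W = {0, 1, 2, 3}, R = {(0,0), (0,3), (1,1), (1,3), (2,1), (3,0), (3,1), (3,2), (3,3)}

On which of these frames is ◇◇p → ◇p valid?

Frame correspondent (Sahlqvist): ∀x ∀y ∀z (Rxy ∧ Ryz → Rxz) — i.e. transitivity.
G1: fails — R04 and R40 but not R00.
G2: ✓.
G3: ✓.
G4: fails — R21 and R13 but not R23.
Valid on: G2, G3.

G2, G3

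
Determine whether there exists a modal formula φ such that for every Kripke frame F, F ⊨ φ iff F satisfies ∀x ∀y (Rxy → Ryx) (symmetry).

Yes, by r → □◇r

Yes: it is symmetry, defined by the B schema r → □◇r.
Suppose r→□◇r is valid. Take Rxy and set V(r)={x}. Then r at x, so □◇r at x, so ◇r at y, so some z with Ryz has r; z=x, i.e. Ryx.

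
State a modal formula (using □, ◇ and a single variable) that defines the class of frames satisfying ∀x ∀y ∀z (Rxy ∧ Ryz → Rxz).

□ψ → □□ψ

The condition is transitivity. The 4 schema □ψ → □□ψ defines it.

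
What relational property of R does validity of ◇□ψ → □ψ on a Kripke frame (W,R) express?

the Euclidean property: ∀x ∀y ∀z (Rxy ∧ Rxz → Ryz)

Replacing ψ by ¬ψ and contraposing gives the equivalent schema ◇ψ → □◇ψ.
Suppose ◇ψ→□◇ψ is valid. Take Rxy, Rxz and set V(ψ)={y}. Then ◇ψ at x, so □◇ψ at x, so ◇ψ at z, so some w with Rzw has ψ; w=y, i.e. Rzy. By symmetry of the argument, Ryz.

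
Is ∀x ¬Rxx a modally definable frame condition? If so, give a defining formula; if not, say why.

No — not modally definable

If a class were modally definable it would be closed under surjective bounded morphisms (Goldblatt–Thomason).
The 3-cycle (worlds w0,w1,w2 with w0→w1→w2→w0) is irreflexive, and the map sending every world to a single reflexive point • is a surjective bounded morphism (forth: every edge maps to (•,•); back: every world has a successor). So any modal formula valid on the 3-cycle is also valid on the reflexive point, which is not irreflexive.
Hence irreflexivity is not modally definable.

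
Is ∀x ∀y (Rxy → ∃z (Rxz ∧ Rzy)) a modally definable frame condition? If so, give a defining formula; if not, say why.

Yes: it is density, defined by the C4 schema □□q → □q.

Definable; □□q → □q defines it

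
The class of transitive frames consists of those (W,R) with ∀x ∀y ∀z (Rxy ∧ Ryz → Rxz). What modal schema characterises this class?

This is transitivity; the standard corresponding axiom is 4: □q → □□q.

□q → □□q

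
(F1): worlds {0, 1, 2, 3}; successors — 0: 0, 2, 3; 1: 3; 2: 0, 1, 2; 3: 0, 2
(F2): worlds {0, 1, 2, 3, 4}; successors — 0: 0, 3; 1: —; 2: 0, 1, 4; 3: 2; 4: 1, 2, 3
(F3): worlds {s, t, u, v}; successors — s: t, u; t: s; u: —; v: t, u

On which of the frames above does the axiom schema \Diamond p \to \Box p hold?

Frame correspondent (Sahlqvist): \forall x \forall y \forall z (Rxy \wedge Rxz \to y = z) — i.e. partial functionality.
(F1): fails — 0 sees both 0 and 2.
(F2): fails — 0 sees both 0 and 3.
(F3): fails — s sees both t and u.
Valid on no frame.

none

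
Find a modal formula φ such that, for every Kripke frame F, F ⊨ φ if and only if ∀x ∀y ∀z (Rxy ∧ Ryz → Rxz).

□p → □□p

This is transitivity; the standard corresponding axiom is 4: □p → □□p.
Suppose □p→□□p is valid. Take Rxy, Ryz and set V(p)={w : Rxw}. Then □p at x, so □□p at x, so □p at y, so p at z, i.e. Rxz.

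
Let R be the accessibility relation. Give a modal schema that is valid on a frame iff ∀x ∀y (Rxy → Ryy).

□(□ψ → ψ)

This is shift-reflexivity; the standard corresponding axiom is T□: □(□ψ → ψ).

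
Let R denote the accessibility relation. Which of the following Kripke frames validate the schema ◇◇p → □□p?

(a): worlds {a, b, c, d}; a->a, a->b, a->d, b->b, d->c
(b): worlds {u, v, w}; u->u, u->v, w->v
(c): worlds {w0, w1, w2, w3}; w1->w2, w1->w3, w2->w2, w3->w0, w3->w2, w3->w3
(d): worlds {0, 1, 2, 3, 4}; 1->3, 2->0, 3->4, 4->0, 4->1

none

Frame correspondent (Sahlqvist): ∀x ∀y ∀z ((xR²y ∧ xR²z) → ∃w (y = w ∧ z = w)) — i.e. a generalized confluence (Geach) condition.
(a): fails — aR²a, aR²b but a ≠ b.
(b): fails — uR²u, uR²v but u ≠ v.
(c): fails — w1R²w0, w1R²w2 but w0 ≠ w2.
(d): fails — 3R²0, 3R²1 but 0 ≠ 1.
Valid on no frame.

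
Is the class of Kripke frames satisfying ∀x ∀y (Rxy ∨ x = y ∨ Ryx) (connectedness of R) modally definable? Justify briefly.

Any modally definable frame class is closed under disjoint unions.
Take 3 disjoint single-world reflexive frames: each is trivially connected, but their disjoint union has 3 worlds with no edge between distinct components, so it is not connected.
So no modal formula (or set of formulas) defines exactly the connected frames.

No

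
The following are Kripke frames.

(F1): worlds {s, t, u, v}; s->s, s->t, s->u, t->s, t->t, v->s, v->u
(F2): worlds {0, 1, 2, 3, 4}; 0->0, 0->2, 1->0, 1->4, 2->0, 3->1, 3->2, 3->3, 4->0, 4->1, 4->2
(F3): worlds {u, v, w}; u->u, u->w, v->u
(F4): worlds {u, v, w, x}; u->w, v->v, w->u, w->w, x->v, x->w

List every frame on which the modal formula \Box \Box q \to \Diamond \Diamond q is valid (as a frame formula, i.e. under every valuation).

(F2), (F4)

Frame correspondent (Sahlqvist): \forall x \exists w (x R^2 w \wedge x R^2 w) — i.e. a generalized confluence (Geach) condition.
(F1): fails — at u but no w with uR²w and uR²w.
(F2): holds.
(F3): fails — at w but no t with wR²t and wR²t.
(F4): holds.
Valid on: (F2), (F4).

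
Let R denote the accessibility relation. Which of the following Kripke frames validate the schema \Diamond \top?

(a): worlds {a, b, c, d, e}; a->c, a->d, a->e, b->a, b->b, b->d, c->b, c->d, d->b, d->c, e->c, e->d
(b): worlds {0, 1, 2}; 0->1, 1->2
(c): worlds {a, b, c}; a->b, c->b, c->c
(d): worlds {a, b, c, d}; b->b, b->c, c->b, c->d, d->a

(a)

The schema corresponds to seriality: \forall x \exists y Rxy.
(a): ✓.
(b): fails — world 2 has no successor.
(c): fails — world b has no successor.
(d): fails — world a has no successor.
Valid on: (a).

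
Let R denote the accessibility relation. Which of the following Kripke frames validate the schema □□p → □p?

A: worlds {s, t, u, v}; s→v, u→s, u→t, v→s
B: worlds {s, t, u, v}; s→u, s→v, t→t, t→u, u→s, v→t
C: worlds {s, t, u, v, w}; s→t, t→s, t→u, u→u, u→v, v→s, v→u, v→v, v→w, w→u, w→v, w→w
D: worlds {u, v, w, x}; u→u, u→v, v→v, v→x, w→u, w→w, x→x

Frame correspondent (Sahlqvist): ∀x ∀y (Rxy → ∃z (Rxz ∧ Rzy)) — i.e. density.
A: fails — Rus but no z with Ruz and Rzs.
B: fails — Rus but no z with Ruz and Rzs.
C: fails — Rts but no z with Rtz and Rzs.
D: ✓.

D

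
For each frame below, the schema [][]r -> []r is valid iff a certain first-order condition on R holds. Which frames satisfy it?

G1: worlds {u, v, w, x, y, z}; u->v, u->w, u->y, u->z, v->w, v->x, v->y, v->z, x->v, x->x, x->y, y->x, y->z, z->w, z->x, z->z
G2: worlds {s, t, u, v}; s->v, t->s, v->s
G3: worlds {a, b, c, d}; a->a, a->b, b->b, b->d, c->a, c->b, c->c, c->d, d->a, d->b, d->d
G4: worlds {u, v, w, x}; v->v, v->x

G3, G4

This is the axiom for density; its first-order frame correspondent is forall x forall y (Rxy -> exists z (Rxz & Rzy)).
G1: fails — Ruv but no t with Rut and Rtv.
G2: fails — Rvs but no z with Rvz and Rzs.
G3: satisfies the condition.
G4: satisfies the condition.
Valid on: G3, G4.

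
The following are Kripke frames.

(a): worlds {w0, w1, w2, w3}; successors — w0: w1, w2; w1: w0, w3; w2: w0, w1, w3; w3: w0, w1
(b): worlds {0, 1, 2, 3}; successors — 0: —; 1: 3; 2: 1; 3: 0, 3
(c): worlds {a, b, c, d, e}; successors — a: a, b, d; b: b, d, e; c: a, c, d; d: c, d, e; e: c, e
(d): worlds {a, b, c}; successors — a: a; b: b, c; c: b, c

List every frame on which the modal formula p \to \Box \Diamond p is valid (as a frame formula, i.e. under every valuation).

(d)

Frame correspondent (Sahlqvist): \forall x \forall y (Rxy \to Ryx) — i.e. symmetry.
(a): fails — Rw3w0 but not Rw0w3.
(b): fails — R21 but not R12.
(c): fails — Rab but not Rba.
(d): satisfies the condition.
Valid on: (d).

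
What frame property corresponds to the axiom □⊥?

This is the Ver axiom.
Its frame correspondent is emptiness of R — ∀x ∀y ¬Rxy.

emptiness of R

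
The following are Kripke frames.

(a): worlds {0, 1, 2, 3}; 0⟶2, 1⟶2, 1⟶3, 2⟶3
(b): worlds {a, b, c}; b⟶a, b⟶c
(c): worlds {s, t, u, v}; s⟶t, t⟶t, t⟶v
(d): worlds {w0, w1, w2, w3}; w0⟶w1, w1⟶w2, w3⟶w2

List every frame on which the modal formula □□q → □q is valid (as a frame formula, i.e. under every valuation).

The schema corresponds to density: ∀x ∀y (Rxy → ∃z (Rxz ∧ Rzy)).
(a): fails — R12 but no z with R1z and Rz2.
(b): fails — Rba but no z with Rbz and Rza.
(c): ✓.
(d): fails — Rw1w2 but no z with Rw1z and Rzw2.

(c)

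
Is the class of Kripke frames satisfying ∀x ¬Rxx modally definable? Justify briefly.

No

If a class were modally definable it would be closed under surjective bounded morphisms (Goldblatt–Thomason).
The 5-cycle (worlds w0,w1,w2,w3,w4 with w0→w1→w2→w3→w4→w0) is irreflexive, and the map sending every world to a single reflexive point • is a surjective bounded morphism (forth: every edge maps to (•,•); back: every world has a successor). So any modal formula valid on the 5-cycle is also valid on the reflexive point, which is not irreflexive.
Hence irreflexivity is not modally definable.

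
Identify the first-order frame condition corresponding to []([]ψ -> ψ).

This is the T□ axiom.
Its frame correspondent is shift-reflexivity — forall x forall y (Rxy -> Ryy).

Shift-reflexivity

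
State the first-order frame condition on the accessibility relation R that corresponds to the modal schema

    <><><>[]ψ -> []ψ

forall x forall y forall z ((x R^3 y & xRz) -> exists w (yRw & z = w))

This is a Sahlqvist (Geach-type) schema ◇^3□^1ψ → □^1◇^0ψ.
Minimal-valuation argument: fix x; take any y with xR^3y and any z with xR^1z. Set V(ψ) to the set of worlds R-reachable from y in exactly 1 step. Then □^1ψ holds at y, so the antecedent holds at x; validity forces ◇^0ψ at z, giving a w with zR^0w and yR^1w.
First-order correspondent: forall x forall y forall z ((x R^3 y & xRz) -> exists w (yRw & z = w)).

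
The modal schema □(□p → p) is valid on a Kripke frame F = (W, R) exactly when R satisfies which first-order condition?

Shift-reflexivity

This schema is the T□ axiom.
It corresponds to shift-reflexivity: ∀x ∀y (Rxy → Ryy).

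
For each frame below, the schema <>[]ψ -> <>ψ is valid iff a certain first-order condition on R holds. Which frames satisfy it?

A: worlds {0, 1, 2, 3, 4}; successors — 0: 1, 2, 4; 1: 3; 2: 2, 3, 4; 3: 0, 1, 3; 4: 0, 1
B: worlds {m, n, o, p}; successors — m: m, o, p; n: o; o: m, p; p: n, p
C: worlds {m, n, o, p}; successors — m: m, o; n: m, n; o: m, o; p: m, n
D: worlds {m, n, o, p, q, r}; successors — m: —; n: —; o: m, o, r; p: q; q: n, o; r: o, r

C

This is the axiom for a generalized confluence (Geach) condition; its first-order frame correspondent is forall x forall y (xRy -> exists w (yRw & xRw)).
A: fails — 0R1 but no w with 1Rw and 0Rw.
B: fails — nRo but no w with oRw and nRw.
C: satisfies the condition.
D: fails — oRm but no w with mRw and oRw.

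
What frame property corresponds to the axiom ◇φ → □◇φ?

Suppose ◇φ→□◇φ is valid. Take Rxy, Rxz and set V(φ)={y}. Then ◇φ at x, so □◇φ at x, so ◇φ at z, so some w with Rzw has φ; w=y, i.e. Rzy. By symmetry of the argument, Ryz.
Conversely, on a frame with the Euclidean property the schema holds at every world under every valuation.
So the correspondent is the Euclidean property.

the Euclidean property: ∀x ∀y ∀z (Rxy ∧ Rxz → Ryz)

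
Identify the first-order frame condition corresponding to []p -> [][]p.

Suppose □p→□□p is valid. Take Rxy, Ryz and set V(p)={w : Rxw}. Then □p at x, so □□p at x, so □p at y, so p at z, i.e. Rxz.

Transitivity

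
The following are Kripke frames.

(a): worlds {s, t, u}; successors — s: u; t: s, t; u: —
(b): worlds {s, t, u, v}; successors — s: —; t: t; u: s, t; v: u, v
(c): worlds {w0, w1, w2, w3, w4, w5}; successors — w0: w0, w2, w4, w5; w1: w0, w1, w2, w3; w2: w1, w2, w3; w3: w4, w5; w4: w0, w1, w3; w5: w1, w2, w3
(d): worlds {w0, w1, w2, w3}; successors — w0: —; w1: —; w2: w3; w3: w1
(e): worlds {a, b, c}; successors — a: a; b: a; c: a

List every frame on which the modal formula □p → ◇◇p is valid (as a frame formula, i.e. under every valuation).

(e)

Frame correspondent (Sahlqvist): ∀x ∃w (xRw ∧ xR²w) — i.e. a generalized confluence (Geach) condition.
(a): fails — at s but no w with sRw and sR²w.
(b): fails — at s but no w with sRw and sR²w.
(c): fails — at w3 but no w with w3Rw and w3R²w.
(d): fails — at w0 but no w with w0Rw and w0R²w.
(e): condition met.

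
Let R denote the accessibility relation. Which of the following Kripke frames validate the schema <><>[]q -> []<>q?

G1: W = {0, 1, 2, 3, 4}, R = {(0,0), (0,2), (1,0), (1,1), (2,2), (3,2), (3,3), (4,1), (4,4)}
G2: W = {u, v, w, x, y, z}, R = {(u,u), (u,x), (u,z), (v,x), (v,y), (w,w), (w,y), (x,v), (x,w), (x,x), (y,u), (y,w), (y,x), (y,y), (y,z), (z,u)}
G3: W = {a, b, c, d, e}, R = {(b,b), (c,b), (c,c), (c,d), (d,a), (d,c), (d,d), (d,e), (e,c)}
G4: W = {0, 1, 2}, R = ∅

This is the axiom for a generalized confluence (Geach) condition; its first-order frame correspondent is forall x forall y forall z ((x R^2 y & xRz) -> exists w (yRw & zRw)).
G1: fails — 1R²2, 1R1 but no w with 2Rw and 1Rw.
G2: fails — uR²v, uRz but no t with vRt and zRt.
G3: fails — cR²a, cRb but no w with aRw and bRw.
G4: condition met.

G4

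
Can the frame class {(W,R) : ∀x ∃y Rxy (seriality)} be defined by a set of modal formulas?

Yes — defined by □r → ◇r

This is a Sahlqvist condition; the D axiom □r → ◇r defines it.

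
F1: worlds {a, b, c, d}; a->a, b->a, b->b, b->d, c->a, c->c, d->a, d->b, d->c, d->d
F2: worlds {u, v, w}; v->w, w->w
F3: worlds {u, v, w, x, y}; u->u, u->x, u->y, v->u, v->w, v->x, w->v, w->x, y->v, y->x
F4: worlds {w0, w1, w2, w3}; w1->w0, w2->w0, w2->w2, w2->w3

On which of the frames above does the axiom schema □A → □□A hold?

F2, F4

Frame correspondent (Sahlqvist): ∀x ∀y ∀z (Rxy ∧ Ryz → Rxz) — i.e. transitivity.
F1: fails — Rbd and Rdc but not Rbc.
F2: ✓.
F3: fails — Rvw and Rwv but not Rvv.
F4: ✓.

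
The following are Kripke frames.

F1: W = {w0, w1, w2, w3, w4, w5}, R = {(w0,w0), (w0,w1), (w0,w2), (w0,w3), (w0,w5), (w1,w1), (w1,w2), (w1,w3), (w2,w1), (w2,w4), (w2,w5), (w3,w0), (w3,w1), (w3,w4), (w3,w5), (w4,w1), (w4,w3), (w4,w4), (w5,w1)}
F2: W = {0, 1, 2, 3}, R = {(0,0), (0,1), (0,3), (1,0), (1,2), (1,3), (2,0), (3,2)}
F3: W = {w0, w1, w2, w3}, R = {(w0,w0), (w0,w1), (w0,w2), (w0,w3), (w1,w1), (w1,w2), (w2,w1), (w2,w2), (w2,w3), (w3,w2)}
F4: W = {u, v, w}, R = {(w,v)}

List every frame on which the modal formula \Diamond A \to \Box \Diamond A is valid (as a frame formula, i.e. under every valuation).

Frame correspondent (Sahlqvist): \forall x \forall y \forall z (Rxy \wedge Rxz \to Ryz) — i.e. the Euclidean property.
F1: fails — Rw0w1 and Rw0w5 but not Rw1w5.
F2: fails — R01 and R01 but not R11.
F3: fails — Rw0w1 and Rw0w0 but not Rw1w0.
F4: fails — Rwv and Rwv but not Rvv.
Valid on no frame.

none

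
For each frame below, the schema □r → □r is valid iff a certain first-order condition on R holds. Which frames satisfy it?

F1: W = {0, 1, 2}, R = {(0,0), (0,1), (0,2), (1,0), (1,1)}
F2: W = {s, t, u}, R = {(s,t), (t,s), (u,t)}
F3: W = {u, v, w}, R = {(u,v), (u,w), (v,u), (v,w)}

This is the axiom for a generalized confluence (Geach) condition; its first-order frame correspondent is ∀x ∀z (xRz → ∃w (xRw ∧ z = w)).
F1: satisfies the condition.
F2: satisfies the condition.
F3: satisfies the condition.

F1, F2, F3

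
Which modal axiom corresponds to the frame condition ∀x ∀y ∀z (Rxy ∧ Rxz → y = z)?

This is partial functionality; the standard corresponding axiom is CD: ◇r → □r.

◇r → □r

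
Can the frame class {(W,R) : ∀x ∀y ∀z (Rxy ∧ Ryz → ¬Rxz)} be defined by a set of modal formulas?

Modal frame validity is preserved under surjective bounded morphisms.
The 5-cycle (worlds a,b,c,d,e with a→b→c→d→e→a) is intransitive. Mapping every world to a single reflexive point • is a surjective bounded morphism; the reflexive point is not intransitive (R••∧R•• but R••).
So the class is not modally definable.

Not definable by any modal formula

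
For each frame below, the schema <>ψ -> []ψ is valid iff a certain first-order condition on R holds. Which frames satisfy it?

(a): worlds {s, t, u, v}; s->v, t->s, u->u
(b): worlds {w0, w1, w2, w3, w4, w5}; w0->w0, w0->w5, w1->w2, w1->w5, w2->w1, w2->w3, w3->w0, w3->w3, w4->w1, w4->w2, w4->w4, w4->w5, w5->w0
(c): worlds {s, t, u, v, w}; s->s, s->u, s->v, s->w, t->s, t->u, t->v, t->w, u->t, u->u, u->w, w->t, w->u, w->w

Frame correspondent (Sahlqvist): forall x forall y forall z (Rxy & Rxz -> y = z) — i.e. partial functionality.
(a): holds.
(b): fails — w0 sees both w0 and w5.
(c): fails — s sees both s and u.
Valid on: (a).

(a)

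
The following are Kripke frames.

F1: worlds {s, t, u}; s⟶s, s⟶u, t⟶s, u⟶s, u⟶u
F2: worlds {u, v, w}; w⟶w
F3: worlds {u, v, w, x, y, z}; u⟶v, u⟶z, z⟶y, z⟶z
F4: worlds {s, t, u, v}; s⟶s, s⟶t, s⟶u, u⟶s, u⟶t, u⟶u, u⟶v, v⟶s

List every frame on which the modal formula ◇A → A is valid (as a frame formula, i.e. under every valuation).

F2

The schema corresponds to a generalized confluence (Geach) condition: ∀x ∀y (xRy → ∃w (y = w ∧ x = w)).
F1: fails — sRu but u ≠ s.
F2: condition met.
F3: fails — uRv but v ≠ u.
F4: fails — sRt but t ≠ s.
Valid on: F2.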